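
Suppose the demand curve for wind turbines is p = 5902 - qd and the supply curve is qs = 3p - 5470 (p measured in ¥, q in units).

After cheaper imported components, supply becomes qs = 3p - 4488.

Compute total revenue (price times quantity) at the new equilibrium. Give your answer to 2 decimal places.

Solve the original market: 5902 - p = 3p - 5470, hence p = 2843 and q = 3059.
The shock moves the curves to qd = 5902 - p and qs = 3p - 4488.
Setting them equal: 5902 - p = 3p - 4488 → 10390 = 4p, so p = 2597.5 and q = 3304.5.
New expenditure = 2597.5 × 3304.5 = 8583438.75.

8583438.75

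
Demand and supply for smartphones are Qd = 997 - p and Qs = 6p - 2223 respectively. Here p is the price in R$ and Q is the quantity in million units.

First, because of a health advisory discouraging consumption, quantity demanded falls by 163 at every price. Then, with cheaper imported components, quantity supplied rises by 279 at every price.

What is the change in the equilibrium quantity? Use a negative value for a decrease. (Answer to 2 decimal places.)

-99.86

Initially, 997 - p = 6p - 2223, so 3220 = 7p and p = 460, Q = 537.
With the change applied: demand Qd = 834 - p, supply Qs = 6p - 1944.
Clearing the new market: 834 - p = 6p - 1944, so p = 2778/7 ≈ 396.8571 and Q = 3060/7 ≈ 437.1429.
ΔQ = 437.1429 − 537 = -99.86.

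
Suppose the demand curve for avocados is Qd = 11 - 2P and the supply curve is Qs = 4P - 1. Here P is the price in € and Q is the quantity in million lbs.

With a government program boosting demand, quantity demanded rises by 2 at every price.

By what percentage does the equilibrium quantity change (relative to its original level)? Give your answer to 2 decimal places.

Solve the original market: 11 - 2P = 4P - 1, hence P = 2 and Q = 7.
With the change applied: demand Qd = 13 - 2P, supply Qs = 4P - 1.
Setting them equal: 13 - 2P = 4P - 1 → 14 = 6P, so P = 7/3 ≈ 2.3333 and Q = 25/3 ≈ 8.3333.
%ΔQ = (8.3333 − 7) / 7 × 100 = +19.05%.

+19.05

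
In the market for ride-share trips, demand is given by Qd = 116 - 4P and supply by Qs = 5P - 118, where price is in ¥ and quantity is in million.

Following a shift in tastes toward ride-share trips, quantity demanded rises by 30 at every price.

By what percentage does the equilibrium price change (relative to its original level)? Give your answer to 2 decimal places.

+12.82

Original equilibrium: 116 - 4P = 5P - 118 gives 234 = 9P, so P = 26 and Q = 12.
After the shift, demand is Qd = 146 - 4P and supply is Qs = 5P - 118.
Setting them equal: 146 - 4P = 5P - 118 → 264 = 9P, so P = 88/3 ≈ 29.3333 and Q = 86/3 ≈ 28.6667.
%ΔP = (29.3333 − 26) / 26 × 100 = +12.82%.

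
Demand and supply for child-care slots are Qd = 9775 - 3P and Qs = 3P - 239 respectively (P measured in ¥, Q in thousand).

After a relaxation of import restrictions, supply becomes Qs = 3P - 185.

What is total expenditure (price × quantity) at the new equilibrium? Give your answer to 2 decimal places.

Original equilibrium: 9775 - 3P = 3P - 239 gives 10014 = 6P, so P = 1669 and Q = 4768.
The shock moves the curves to Qd = 9775 - 3P and Qs = 3P - 185.
Clearing the new market: 9775 - 3P = 3P - 185, so P = 1660 and Q = 4795.
New expenditure = 1660 × 4795 = 7959700.00.

7959700.00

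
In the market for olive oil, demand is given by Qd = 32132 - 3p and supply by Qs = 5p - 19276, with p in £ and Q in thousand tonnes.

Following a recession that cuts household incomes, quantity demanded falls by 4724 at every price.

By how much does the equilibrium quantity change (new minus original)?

Original equilibrium: 32132 - 3p = 5p - 19276 gives 51408 = 8p, so p = 6426 and Q = 12854.
With the change applied: demand Qd = 27408 - 3p, supply Qs = 5p - 19276.
New equilibrium: 27408 - 3p = 5p - 19276 ⇒ 46684 = 8p ⇒ p = 5835.5, Q = 9901.5.
ΔQ = 9901.5 − 12854 = -2952.5.

-2952.5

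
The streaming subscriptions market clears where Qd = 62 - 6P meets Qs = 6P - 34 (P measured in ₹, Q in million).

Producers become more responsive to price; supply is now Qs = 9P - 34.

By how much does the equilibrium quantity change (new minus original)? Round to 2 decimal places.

Solve the original market: 62 - 6P = 6P - 34, hence P = 8 and Q = 14.
The shock moves the curves to Qd = 62 - 6P and Qs = 9P - 34.
New equilibrium: 62 - 6P = 9P - 34 ⇒ 96 = 15P ⇒ P = 6.4, Q = 23.6.
ΔQ = 23.6 − 14 = +9.60.

+9.60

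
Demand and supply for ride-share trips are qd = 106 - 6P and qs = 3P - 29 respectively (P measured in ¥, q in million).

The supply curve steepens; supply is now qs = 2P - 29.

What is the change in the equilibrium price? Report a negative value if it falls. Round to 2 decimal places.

+1.88

Original equilibrium: 106 - 6P = 3P - 29 gives 135 = 9P, so P = 15 and q = 16.
The new curves are qd = 106 - 6P (demand) and qs = 2P - 29 (supply).
Setting them equal: 106 - 6P = 2P - 29 → 135 = 8P, so P = 16.875 and q = 4.75.
ΔP = 16.875 − 15 = +1.88.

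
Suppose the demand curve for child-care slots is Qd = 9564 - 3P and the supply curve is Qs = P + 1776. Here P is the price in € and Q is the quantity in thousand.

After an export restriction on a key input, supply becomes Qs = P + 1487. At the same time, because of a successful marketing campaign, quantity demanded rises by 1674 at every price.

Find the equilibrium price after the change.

Original equilibrium: 9564 - 3P = P + 1776 gives 7788 = 4P, so P = 1947 and Q = 3723.
After the shift, demand is Qd = 11238 - 3P and supply is Qs = P + 1487.
Clearing the new market: 11238 - 3P = P + 1487, so P = 2437.75 and Q = 3924.75.

2437.75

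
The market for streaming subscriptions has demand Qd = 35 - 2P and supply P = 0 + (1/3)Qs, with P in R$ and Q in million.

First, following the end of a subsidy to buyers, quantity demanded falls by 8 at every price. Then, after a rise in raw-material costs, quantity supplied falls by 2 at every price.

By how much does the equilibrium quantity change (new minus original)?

Original equilibrium: 35 - 2P = 3P gives 35 = 5P, so P = 7 and Q = 21.
After the shift, demand is Qd = 27 - 2P and supply is Qs = 3P - 2.
New equilibrium: 27 - 2P = 3P - 2 ⇒ 29 = 5P ⇒ P = 5.8, Q = 15.4.
ΔQ = 15.4 − 21 = -5.6.

-5.6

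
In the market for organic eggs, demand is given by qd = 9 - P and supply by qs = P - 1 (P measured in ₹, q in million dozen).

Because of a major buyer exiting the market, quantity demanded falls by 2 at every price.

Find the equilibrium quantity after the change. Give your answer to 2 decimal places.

3.00

Initially, 9 - P = P - 1, so 10 = 2P and P = 5, q = 4.
With the change applied: demand qd = 7 - P, supply qs = P - 1.
Clearing the new market: 7 - P = P - 1, so P = 4 and q = 3.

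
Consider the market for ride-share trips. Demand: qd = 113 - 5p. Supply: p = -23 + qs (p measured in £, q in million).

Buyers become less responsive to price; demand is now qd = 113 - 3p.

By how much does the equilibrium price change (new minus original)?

Initially, 113 - 5p = p + 23, so 90 = 6p and p = 15, q = 38.
The new curves are qd = 113 - 3p (demand) and qs = p + 23 (supply).
Clearing the new market: 113 - 3p = p + 23, so p = 22.5 and q = 45.5.
Δp = 22.5 − 15 = +7.5.

+7.5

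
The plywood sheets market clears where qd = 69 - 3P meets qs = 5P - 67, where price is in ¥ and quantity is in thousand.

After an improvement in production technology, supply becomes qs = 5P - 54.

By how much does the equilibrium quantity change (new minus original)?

Original equilibrium: 69 - 3P = 5P - 67 gives 136 = 8P, so P = 17 and q = 18.
With the change applied: demand qd = 69 - 3P, supply qs = 5P - 54.
New equilibrium: 69 - 3P = 5P - 54 ⇒ 123 = 8P ⇒ P = 15.375, q = 22.875.
Δq = 22.875 − 18 = +4.875.

+4.875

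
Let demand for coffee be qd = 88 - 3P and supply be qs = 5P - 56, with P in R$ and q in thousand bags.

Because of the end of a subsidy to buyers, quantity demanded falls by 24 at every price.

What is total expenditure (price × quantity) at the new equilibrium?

Solve the original market: 88 - 3P = 5P - 56, hence P = 18 and q = 34.
The shock moves the curves to qd = 64 - 3P and qs = 5P - 56.
Equate the new curves: 64 - 3P = 5P - 56, giving 120 = 8P, P = 15, q = 19.
New expenditure = 15 × 19 = 285.

285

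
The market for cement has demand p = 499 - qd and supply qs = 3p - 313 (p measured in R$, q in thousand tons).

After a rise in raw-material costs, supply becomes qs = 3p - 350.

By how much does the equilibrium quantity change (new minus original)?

Initially, 499 - p = 3p - 313, so 812 = 4p and p = 203, q = 296.
With the change applied: demand qd = 499 - p, supply qs = 3p - 350.
Setting them equal: 499 - p = 3p - 350 → 849 = 4p, so p = 212.25 and q = 286.75.
Δq = 286.75 − 296 = -9.25.

-9.25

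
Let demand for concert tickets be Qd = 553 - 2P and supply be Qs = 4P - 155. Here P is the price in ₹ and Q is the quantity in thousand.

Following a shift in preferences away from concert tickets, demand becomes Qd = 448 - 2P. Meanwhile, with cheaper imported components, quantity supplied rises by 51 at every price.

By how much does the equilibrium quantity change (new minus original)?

-53

Initially, 553 - 2P = 4P - 155, so 708 = 6P and P = 118, Q = 317.
After the shift, demand is Qd = 448 - 2P and supply is Qs = 4P - 104.
Clearing the new market: 448 - 2P = 4P - 104, so P = 92 and Q = 264.
ΔQ = 264 − 317 = -53.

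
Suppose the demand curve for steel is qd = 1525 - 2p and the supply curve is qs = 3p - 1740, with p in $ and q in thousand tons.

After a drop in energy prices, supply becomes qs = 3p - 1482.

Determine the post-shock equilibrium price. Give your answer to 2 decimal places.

Original equilibrium: 1525 - 2p = 3p - 1740 gives 3265 = 5p, so p = 653 and q = 219.
With the change applied: demand qd = 1525 - 2p, supply qs = 3p - 1482.
New equilibrium: 1525 - 2p = 3p - 1482 ⇒ 3007 = 5p ⇒ p = 601.4, q = 322.2.

601.40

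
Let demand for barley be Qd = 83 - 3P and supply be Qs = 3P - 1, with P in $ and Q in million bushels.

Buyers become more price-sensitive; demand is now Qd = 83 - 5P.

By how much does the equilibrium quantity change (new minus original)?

Original equilibrium: 83 - 3P = 3P - 1 gives 84 = 6P, so P = 14 and Q = 41.
After the shift, demand is Qd = 83 - 5P and supply is Qs = 3P - 1.
Equate the new curves: 83 - 5P = 3P - 1, giving 84 = 8P, P = 10.5, Q = 30.5.
ΔQ = 30.5 − 41 = -10.5.

-10.5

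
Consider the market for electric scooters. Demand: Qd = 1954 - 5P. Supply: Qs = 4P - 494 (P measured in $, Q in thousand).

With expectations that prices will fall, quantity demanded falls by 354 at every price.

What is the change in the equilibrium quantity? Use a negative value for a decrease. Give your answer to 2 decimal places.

Before the shock: 1954 - 5P = 4P - 494 ⇒ 2448 = 9P ⇒ P = 272, Q = 594.
The new curves are Qd = 1600 - 5P (demand) and Qs = 4P - 494 (supply).
New equilibrium: 1600 - 5P = 4P - 494 ⇒ 2094 = 9P ⇒ P = 698/3 ≈ 232.6667, Q = 1310/3 ≈ 436.6667.
ΔQ = 436.6667 − 594 = -157.33.

-157.33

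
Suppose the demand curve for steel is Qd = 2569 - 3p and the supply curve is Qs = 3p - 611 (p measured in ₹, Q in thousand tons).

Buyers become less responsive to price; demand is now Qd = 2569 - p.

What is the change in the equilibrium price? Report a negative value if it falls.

Solve the original market: 2569 - 3p = 3p - 611, hence p = 530 and Q = 979.
The new curves are Qd = 2569 - p (demand) and Qs = 3p - 611 (supply).
New equilibrium: 2569 - p = 3p - 611 ⇒ 3180 = 4p ⇒ p = 795, Q = 1774.
Δp = 795 − 530 = +265.

+265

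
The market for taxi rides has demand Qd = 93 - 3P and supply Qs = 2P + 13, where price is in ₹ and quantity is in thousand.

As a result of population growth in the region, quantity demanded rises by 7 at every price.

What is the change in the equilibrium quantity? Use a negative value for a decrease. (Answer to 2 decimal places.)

Solve the original market: 93 - 3P = 2P + 13, hence P = 16 and Q = 45.
The new curves are Qd = 100 - 3P (demand) and Qs = 2P + 13 (supply).
Setting them equal: 100 - 3P = 2P + 13 → 87 = 5P, so P = 17.4 and Q = 47.8.
ΔQ = 47.8 − 45 = +2.80.

+2.80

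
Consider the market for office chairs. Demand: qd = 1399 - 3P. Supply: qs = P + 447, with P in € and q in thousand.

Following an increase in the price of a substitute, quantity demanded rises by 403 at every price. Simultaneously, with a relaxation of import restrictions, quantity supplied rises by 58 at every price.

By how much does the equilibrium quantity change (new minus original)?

Solve the original market: 1399 - 3P = P + 447, hence P = 238 and q = 685.
After the shift, demand is qd = 1802 - 3P and supply is qs = P + 505.
Equate the new curves: 1802 - 3P = P + 505, giving 1297 = 4P, P = 324.25, q = 829.25.
Δq = 829.25 − 685 = +144.25.

+144.25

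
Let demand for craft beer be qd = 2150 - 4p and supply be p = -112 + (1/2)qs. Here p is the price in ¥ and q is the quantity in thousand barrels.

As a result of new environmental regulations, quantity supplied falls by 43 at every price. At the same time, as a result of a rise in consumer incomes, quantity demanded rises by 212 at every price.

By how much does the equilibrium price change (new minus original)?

+42.5

Before the shock: 2150 - 4p = 2p + 224 ⇒ 1926 = 6p ⇒ p = 321, q = 866.
After the shift, demand is qd = 2362 - 4p and supply is qs = 2p + 181.
Clearing the new market: 2362 - 4p = 2p + 181, so p = 363.5 and q = 908.
Δp = 363.5 − 321 = +42.5.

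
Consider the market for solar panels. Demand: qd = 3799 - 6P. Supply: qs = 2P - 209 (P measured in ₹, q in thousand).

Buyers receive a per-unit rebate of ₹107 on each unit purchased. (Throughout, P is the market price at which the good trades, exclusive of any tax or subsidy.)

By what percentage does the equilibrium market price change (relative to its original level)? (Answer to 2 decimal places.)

+16.02

Solve the original market: 3799 - 6P = 2P - 209, hence P = 501 and q = 793.
Since buyers' out-of-pocket price is the market price minus the rebate, the effective demand curve becomes qd = 4441 - 6P.
Setting them equal: 4441 - 6P = 2P - 209 → 4650 = 8P, so P = 581.25 and q = 953.5.
%ΔP = (581.25 − 501) / 501 × 100 = +16.02%.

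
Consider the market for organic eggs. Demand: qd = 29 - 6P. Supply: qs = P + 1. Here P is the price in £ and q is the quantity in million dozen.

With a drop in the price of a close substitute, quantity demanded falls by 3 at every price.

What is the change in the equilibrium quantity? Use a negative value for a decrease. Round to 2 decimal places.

-0.43

Before the shock: 29 - 6P = P + 1 ⇒ 28 = 7P ⇒ P = 4, q = 5.
With the change applied: demand qd = 26 - 6P, supply qs = P + 1.
Setting them equal: 26 - 6P = P + 1 → 25 = 7P, so P = 25/7 ≈ 3.5714 and q = 32/7 ≈ 4.5714.
Δq = 4.5714 − 5 = -0.43.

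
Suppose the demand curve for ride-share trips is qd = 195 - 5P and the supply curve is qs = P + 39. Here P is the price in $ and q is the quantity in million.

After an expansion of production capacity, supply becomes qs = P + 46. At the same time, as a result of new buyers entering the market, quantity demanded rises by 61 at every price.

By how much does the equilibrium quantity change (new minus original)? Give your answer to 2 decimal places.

Original equilibrium: 195 - 5P = P + 39 gives 156 = 6P, so P = 26 and q = 65.
The shock moves the curves to qd = 256 - 5P and qs = P + 46.
Clearing the new market: 256 - 5P = P + 46, so P = 35 and q = 81.
Δq = 81 − 65 = +16.00.

+16.00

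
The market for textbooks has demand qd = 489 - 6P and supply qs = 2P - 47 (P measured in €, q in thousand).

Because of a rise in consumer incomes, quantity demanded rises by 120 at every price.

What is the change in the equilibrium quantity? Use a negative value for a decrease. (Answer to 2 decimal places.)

+30.00

Initially, 489 - 6P = 2P - 47, so 536 = 8P and P = 67, q = 87.
The new curves are qd = 609 - 6P (demand) and qs = 2P - 47 (supply).
Setting them equal: 609 - 6P = 2P - 47 → 656 = 8P, so P = 82 and q = 117.
Δq = 117 − 87 = +30.00.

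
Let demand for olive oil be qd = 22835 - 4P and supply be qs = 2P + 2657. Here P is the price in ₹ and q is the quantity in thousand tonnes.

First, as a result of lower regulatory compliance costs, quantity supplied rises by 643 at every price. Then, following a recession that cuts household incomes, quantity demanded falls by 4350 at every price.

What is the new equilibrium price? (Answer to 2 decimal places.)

Initially, 22835 - 4P = 2P + 2657, so 20178 = 6P and P = 3363, q = 9383.
With the change applied: demand qd = 18485 - 4P, supply qs = 2P + 3300.
Setting them equal: 18485 - 4P = 2P + 3300 → 15185 = 6P, so P = 15185/6 ≈ 2530.8333 and q = 25085/3 ≈ 8361.6667.

2530.83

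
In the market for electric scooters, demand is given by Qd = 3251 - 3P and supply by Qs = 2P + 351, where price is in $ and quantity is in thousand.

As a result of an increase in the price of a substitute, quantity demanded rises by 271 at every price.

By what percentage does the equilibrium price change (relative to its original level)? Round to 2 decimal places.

+9.34

Before the shock: 3251 - 3P = 2P + 351 ⇒ 2900 = 5P ⇒ P = 580, Q = 1511.
With the change applied: demand Qd = 3522 - 3P, supply Qs = 2P + 351.
Equate the new curves: 3522 - 3P = 2P + 351, giving 3171 = 5P, P = 634.2, Q = 1619.4.
%ΔP = (634.2 − 580) / 580 × 100 = +9.34%.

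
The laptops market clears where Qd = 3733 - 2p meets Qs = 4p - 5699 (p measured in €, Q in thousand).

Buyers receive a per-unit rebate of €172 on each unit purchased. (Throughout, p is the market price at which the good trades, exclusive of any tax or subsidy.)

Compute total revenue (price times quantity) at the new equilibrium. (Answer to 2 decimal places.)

1333337.78

Before the shock: 3733 - 2p = 4p - 5699 ⇒ 9432 = 6p ⇒ p = 1572, Q = 589.
Since buyers' out-of-pocket price is the market price minus the rebate, the effective demand curve becomes Qd = 4077 - 2p.
New equilibrium: 4077 - 2p = 4p - 5699 ⇒ 9776 = 6p ⇒ p = 4888/3 ≈ 1629.3333, Q = 2455/3 ≈ 818.3333.
New expenditure = 1629.3333 × 818.3333 = 1333337.78.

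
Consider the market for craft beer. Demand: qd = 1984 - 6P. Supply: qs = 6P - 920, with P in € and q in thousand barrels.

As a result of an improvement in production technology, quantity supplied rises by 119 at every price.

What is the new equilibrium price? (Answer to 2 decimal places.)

232.08

Solve the original market: 1984 - 6P = 6P - 920, hence P = 242 and q = 532.
With the change applied: demand qd = 1984 - 6P, supply qs = 6P - 801.
Clearing the new market: 1984 - 6P = 6P - 801, so P = 2785/12 ≈ 232.0833 and q = 591.5.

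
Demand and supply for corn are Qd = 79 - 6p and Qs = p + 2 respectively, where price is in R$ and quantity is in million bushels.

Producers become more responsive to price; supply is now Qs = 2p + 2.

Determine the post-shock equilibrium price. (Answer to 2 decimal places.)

9.63

Solve the original market: 79 - 6p = p + 2, hence p = 11 and Q = 13.
The new curves are Qd = 79 - 6p (demand) and Qs = 2p + 2 (supply).
Setting them equal: 79 - 6p = 2p + 2 → 77 = 8p, so p = 9.625 and Q = 21.25.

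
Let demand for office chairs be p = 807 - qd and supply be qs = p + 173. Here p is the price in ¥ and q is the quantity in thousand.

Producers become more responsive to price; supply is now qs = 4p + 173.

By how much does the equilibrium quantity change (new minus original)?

+190.2

Original equilibrium: 807 - p = p + 173 gives 634 = 2p, so p = 317 and q = 490.
The new curves are qd = 807 - p (demand) and qs = 4p + 173 (supply).
Equate the new curves: 807 - p = 4p + 173, giving 634 = 5p, p = 126.8, q = 680.2.
Δq = 680.2 − 490 = +190.2.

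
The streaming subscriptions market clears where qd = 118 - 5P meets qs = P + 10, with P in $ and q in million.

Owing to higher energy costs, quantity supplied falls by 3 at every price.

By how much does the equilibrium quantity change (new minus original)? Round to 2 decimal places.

Before the shock: 118 - 5P = P + 10 ⇒ 108 = 6P ⇒ P = 18, q = 28.
The shock moves the curves to qd = 118 - 5P and qs = P + 7.
New equilibrium: 118 - 5P = P + 7 ⇒ 111 = 6P ⇒ P = 18.5, q = 25.5.
Δq = 25.5 − 28 = -2.50.

-2.50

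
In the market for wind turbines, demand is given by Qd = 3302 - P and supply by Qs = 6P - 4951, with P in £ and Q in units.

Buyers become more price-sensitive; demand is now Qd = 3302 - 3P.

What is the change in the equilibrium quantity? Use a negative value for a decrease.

-1572

Initially, 3302 - P = 6P - 4951, so 8253 = 7P and P = 1179, Q = 2123.
The shock moves the curves to Qd = 3302 - 3P and Qs = 6P - 4951.
Equate the new curves: 3302 - 3P = 6P - 4951, giving 8253 = 9P, P = 917, Q = 551.
ΔQ = 551 − 2123 = -1572.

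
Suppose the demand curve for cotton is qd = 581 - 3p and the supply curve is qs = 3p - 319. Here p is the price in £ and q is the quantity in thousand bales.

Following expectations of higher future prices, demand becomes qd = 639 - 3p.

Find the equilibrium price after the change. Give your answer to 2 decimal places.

159.67

Initially, 581 - 3p = 3p - 319, so 900 = 6p and p = 150, q = 131.
The shock moves the curves to qd = 639 - 3p and qs = 3p - 319.
Equate the new curves: 639 - 3p = 3p - 319, giving 958 = 6p, p = 479/3 ≈ 159.6667, q = 160.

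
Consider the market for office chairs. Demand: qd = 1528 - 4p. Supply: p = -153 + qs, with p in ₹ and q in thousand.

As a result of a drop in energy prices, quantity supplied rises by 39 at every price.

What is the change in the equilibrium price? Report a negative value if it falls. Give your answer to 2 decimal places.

Original equilibrium: 1528 - 4p = p + 153 gives 1375 = 5p, so p = 275 and q = 428.
With the change applied: demand qd = 1528 - 4p, supply qs = p + 192.
Equate the new curves: 1528 - 4p = p + 192, giving 1336 = 5p, p = 267.2, q = 459.2.
Δp = 267.2 − 275 = -7.80.

-7.80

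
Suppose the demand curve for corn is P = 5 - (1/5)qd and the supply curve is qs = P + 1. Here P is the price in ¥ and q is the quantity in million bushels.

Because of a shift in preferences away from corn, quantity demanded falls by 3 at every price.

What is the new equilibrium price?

Before the shock: 25 - 5P = P + 1 ⇒ 24 = 6P ⇒ P = 4, q = 5.
The shock moves the curves to qd = 22 - 5P and qs = P + 1.
Setting them equal: 22 - 5P = P + 1 → 21 = 6P, so P = 3.5 and q = 4.5.

3.5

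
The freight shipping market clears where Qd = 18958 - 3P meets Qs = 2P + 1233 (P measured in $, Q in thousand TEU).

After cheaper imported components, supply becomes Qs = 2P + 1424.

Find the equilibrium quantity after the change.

Original equilibrium: 18958 - 3P = 2P + 1233 gives 17725 = 5P, so P = 3545 and Q = 8323.
After the shift, demand is Qd = 18958 - 3P and supply is Qs = 2P + 1424.
Setting them equal: 18958 - 3P = 2P + 1424 → 17534 = 5P, so P = 3506.8 and Q = 8437.6.

8437.6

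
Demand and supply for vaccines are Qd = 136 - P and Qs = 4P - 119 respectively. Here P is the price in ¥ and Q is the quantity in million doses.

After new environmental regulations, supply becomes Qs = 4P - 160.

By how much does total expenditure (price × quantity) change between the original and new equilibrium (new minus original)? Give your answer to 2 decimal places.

Solve the original market: 136 - P = 4P - 119, hence P = 51 and Q = 85.
After the shift, demand is Qd = 136 - P and supply is Qs = 4P - 160.
New equilibrium: 136 - P = 4P - 160 ⇒ 296 = 5P ⇒ P = 59.2, Q = 76.8.
Expenditure moves from 51×85 = 4335 to 59.2×76.8 = 4546.56; change = +211.56.

+211.56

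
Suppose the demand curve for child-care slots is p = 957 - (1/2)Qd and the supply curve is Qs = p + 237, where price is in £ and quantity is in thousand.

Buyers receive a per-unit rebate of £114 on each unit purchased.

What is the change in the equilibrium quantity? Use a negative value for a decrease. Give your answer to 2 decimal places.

Solve the original market: 1914 - 2p = p + 237, hence p = 559 and Q = 796.
Since buyers' out-of-pocket price is the market price minus the rebate, the effective demand curve becomes Qd = 2142 - 2p.
Clearing the new market: 2142 - 2p = p + 237, so p = 635 and Q = 872.
ΔQ = 872 − 796 = +76.00.

+76.00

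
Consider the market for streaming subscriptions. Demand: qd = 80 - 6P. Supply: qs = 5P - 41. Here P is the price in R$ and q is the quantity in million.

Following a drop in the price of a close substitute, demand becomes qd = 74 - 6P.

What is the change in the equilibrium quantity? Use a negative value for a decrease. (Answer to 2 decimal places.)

Solve the original market: 80 - 6P = 5P - 41, hence P = 11 and q = 14.
The shock moves the curves to qd = 74 - 6P and qs = 5P - 41.
New equilibrium: 74 - 6P = 5P - 41 ⇒ 115 = 11P ⇒ P = 115/11 ≈ 10.4545, q = 124/11 ≈ 11.2727.
Δq = 11.2727 − 14 = -2.73.

-2.73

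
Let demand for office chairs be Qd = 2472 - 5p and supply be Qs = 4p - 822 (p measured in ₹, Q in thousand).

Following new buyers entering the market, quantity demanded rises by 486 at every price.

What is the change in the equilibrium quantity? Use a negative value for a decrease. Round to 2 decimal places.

Before the shock: 2472 - 5p = 4p - 822 ⇒ 3294 = 9p ⇒ p = 366, Q = 642.
The new curves are Qd = 2958 - 5p (demand) and Qs = 4p - 822 (supply).
Equate the new curves: 2958 - 5p = 4p - 822, giving 3780 = 9p, p = 420, Q = 858.
ΔQ = 858 − 642 = +216.00.

+216.00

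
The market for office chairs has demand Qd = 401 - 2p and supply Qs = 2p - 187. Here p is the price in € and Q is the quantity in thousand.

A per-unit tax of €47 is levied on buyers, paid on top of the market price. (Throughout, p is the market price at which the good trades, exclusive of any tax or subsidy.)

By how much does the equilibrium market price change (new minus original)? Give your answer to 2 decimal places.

-23.50

Solve the original market: 401 - 2p = 2p - 187, hence p = 147 and Q = 107.
Since buyers pay the price plus the tax, the effective demand curve becomes Qd = 307 - 2p.
Setting them equal: 307 - 2p = 2p - 187 → 494 = 4p, so p = 123.5 and Q = 60.
Δp = 123.5 − 147 = -23.50.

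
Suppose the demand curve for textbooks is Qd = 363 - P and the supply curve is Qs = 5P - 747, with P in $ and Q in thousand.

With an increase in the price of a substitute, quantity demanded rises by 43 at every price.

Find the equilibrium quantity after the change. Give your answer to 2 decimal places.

213.83

Solve the original market: 363 - P = 5P - 747, hence P = 185 and Q = 178.
After the shift, demand is Qd = 406 - P and supply is Qs = 5P - 747.
Setting them equal: 406 - P = 5P - 747 → 1153 = 6P, so P = 1153/6 ≈ 192.1667 and Q = 1283/6 ≈ 213.8333.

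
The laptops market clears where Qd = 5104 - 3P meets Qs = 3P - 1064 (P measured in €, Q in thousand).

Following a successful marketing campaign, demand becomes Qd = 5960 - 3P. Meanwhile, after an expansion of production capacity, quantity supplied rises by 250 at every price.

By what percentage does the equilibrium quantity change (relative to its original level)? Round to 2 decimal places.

Original equilibrium: 5104 - 3P = 3P - 1064 gives 6168 = 6P, so P = 1028 and Q = 2020.
The new curves are Qd = 5960 - 3P (demand) and Qs = 3P - 814 (supply).
Clearing the new market: 5960 - 3P = 3P - 814, so P = 1129 and Q = 2573.
%ΔQ = (2573 − 2020) / 2020 × 100 = +27.38%.

+27.38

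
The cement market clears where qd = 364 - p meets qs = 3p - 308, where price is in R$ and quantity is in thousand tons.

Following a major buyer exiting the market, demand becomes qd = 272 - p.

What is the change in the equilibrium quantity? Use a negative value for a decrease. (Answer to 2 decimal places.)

Solve the original market: 364 - p = 3p - 308, hence p = 168 and q = 196.
The new curves are qd = 272 - p (demand) and qs = 3p - 308 (supply).
Equate the new curves: 272 - p = 3p - 308, giving 580 = 4p, p = 145, q = 127.
Δq = 127 − 196 = -69.00.

-69.00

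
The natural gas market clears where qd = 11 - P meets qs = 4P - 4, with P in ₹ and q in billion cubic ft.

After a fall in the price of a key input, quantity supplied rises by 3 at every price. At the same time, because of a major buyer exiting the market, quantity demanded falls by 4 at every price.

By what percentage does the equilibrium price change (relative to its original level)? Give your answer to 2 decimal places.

-46.67

Before the shock: 11 - P = 4P - 4 ⇒ 15 = 5P ⇒ P = 3, q = 8.
After the shift, demand is qd = 7 - P and supply is qs = 4P - 1.
Clearing the new market: 7 - P = 4P - 1, so P = 1.6 and q = 5.4.
%ΔP = (1.6 − 3) / 3 × 100 = -46.67%.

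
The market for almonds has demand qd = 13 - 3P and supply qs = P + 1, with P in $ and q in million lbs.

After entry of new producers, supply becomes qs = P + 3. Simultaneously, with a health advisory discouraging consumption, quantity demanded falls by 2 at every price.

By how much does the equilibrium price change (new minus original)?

-1

Original equilibrium: 13 - 3P = P + 1 gives 12 = 4P, so P = 3 and q = 4.
With the change applied: demand qd = 11 - 3P, supply qs = P + 3.
Setting them equal: 11 - 3P = P + 3 → 8 = 4P, so P = 2 and q = 5.
ΔP = 2 − 3 = -1.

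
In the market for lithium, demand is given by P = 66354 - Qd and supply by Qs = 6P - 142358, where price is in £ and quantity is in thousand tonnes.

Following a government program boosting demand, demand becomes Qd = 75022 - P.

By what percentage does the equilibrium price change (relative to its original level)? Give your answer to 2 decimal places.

+4.15

Initially, 66354 - P = 6P - 142358, so 208712 = 7P and P = 29816, Q = 36538.
The shock moves the curves to Qd = 75022 - P and Qs = 6P - 142358.
New equilibrium: 75022 - P = 6P - 142358 ⇒ 217380 = 7P ⇒ P = 217380/7 ≈ 31054.2857, Q = 307774/7 ≈ 43967.7143.
%ΔP = (31054.2857 − 29816) / 29816 × 100 = +4.15%.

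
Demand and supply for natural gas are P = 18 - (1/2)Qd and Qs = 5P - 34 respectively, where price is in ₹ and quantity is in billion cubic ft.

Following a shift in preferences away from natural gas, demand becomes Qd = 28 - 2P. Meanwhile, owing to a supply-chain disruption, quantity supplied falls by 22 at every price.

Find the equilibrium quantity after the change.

4

Solve the original market: 36 - 2P = 5P - 34, hence P = 10 and Q = 16.
After the shift, demand is Qd = 28 - 2P and supply is Qs = 5P - 56.
Equate the new curves: 28 - 2P = 5P - 56, giving 84 = 7P, P = 12, Q = 4.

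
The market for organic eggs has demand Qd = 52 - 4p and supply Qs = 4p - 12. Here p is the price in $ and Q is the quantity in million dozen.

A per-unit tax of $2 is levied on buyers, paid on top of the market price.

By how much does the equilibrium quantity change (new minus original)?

-4

Original equilibrium: 52 - 4p = 4p - 12 gives 64 = 8p, so p = 8 and Q = 20.
Since buyers pay the price plus the tax, the effective demand curve becomes Qd = 44 - 4p.
Setting them equal: 44 - 4p = 4p - 12 → 56 = 8p, so p = 7 and Q = 16.
ΔQ = 16 − 20 = -4.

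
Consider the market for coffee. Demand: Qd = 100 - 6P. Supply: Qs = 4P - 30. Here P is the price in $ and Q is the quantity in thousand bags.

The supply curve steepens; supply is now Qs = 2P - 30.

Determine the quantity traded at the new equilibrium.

Solve the original market: 100 - 6P = 4P - 30, hence P = 13 and Q = 22.
The new curves are Qd = 100 - 6P (demand) and Qs = 2P - 30 (supply).
Setting them equal: 100 - 6P = 2P - 30 → 130 = 8P, so P = 16.25 and Q = 2.5.

2.5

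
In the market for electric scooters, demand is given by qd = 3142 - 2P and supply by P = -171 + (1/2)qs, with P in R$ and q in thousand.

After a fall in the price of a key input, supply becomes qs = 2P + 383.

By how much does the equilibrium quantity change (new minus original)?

Initially, 3142 - 2P = 2P + 342, so 2800 = 4P and P = 700, q = 1742.
The new curves are qd = 3142 - 2P (demand) and qs = 2P + 383 (supply).
Equate the new curves: 3142 - 2P = 2P + 383, giving 2759 = 4P, P = 689.75, q = 1762.5.
Δq = 1762.5 − 1742 = +20.5.

+20.5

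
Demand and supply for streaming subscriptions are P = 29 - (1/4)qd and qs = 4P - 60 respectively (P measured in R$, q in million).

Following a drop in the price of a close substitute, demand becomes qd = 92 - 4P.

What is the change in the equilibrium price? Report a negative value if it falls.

Original equilibrium: 116 - 4P = 4P - 60 gives 176 = 8P, so P = 22 and q = 28.
With the change applied: demand qd = 92 - 4P, supply qs = 4P - 60.
Clearing the new market: 92 - 4P = 4P - 60, so P = 19 and q = 16.
ΔP = 19 − 22 = -3.

-3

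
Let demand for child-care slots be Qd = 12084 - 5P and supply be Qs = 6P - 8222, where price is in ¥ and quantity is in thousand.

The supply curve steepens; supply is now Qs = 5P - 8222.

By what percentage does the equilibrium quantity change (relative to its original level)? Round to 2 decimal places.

-32.34

Original equilibrium: 12084 - 5P = 6P - 8222 gives 20306 = 11P, so P = 1846 and Q = 2854.
The shock moves the curves to Qd = 12084 - 5P and Qs = 5P - 8222.
Setting them equal: 12084 - 5P = 5P - 8222 → 20306 = 10P, so P = 2030.6 and Q = 1931.
%ΔQ = (1931 − 2854) / 2854 × 100 = -32.34%.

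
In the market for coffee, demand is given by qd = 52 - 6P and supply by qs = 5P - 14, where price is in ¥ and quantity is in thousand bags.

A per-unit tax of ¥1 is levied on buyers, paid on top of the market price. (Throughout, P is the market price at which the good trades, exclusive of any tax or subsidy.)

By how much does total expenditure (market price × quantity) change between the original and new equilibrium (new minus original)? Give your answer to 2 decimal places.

-23.60

Before the shock: 52 - 6P = 5P - 14 ⇒ 66 = 11P ⇒ P = 6, q = 16.
Since buyers pay the price plus the tax, the effective demand curve becomes qd = 46 - 6P.
Equate the new curves: 46 - 6P = 5P - 14, giving 60 = 11P, P = 60/11 ≈ 5.4545, q = 146/11 ≈ 13.2727.
Expenditure moves from 6×16 = 96 to 5.4545×13.2727 = 72.3967; change = -23.60.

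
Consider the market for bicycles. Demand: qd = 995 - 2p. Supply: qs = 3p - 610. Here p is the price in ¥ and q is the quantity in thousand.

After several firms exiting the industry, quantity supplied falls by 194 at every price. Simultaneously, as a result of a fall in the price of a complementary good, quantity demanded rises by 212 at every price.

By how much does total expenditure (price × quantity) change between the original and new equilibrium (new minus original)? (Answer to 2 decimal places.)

Before the shock: 995 - 2p = 3p - 610 ⇒ 1605 = 5p ⇒ p = 321, q = 353.
The shock moves the curves to qd = 1207 - 2p and qs = 3p - 804.
Clearing the new market: 1207 - 2p = 3p - 804, so p = 402.2 and q = 402.6.
Expenditure moves from 321×353 = 113313 to 402.2×402.6 = 161925.72; change = +48612.72.

+48612.72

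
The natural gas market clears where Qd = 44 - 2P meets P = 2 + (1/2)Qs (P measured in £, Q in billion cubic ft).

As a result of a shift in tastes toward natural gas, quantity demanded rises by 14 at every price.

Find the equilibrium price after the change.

Solve the original market: 44 - 2P = 2P - 4, hence P = 12 and Q = 20.
After the shift, demand is Qd = 58 - 2P and supply is Qs = 2P - 4.
New equilibrium: 58 - 2P = 2P - 4 ⇒ 62 = 4P ⇒ P = 15.5, Q = 27.

15.5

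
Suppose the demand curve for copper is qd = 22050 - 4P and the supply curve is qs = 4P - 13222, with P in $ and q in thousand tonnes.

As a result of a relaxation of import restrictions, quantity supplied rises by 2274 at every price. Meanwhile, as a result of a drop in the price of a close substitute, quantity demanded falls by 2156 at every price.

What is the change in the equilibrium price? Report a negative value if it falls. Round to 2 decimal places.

Before the shock: 22050 - 4P = 4P - 13222 ⇒ 35272 = 8P ⇒ P = 4409, q = 4414.
After the shift, demand is qd = 19894 - 4P and supply is qs = 4P - 10948.
Setting them equal: 19894 - 4P = 4P - 10948 → 30842 = 8P, so P = 3855.25 and q = 4473.
ΔP = 3855.25 − 4409 = -553.75.

-553.75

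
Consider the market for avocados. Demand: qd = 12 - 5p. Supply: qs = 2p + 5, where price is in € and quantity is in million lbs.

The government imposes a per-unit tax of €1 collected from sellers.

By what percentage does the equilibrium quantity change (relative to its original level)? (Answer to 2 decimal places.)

Solve the original market: 12 - 5p = 2p + 5, hence p = 1 and q = 7.
Since sellers keep the price net of the tax, the effective supply curve becomes qs = 2p + 3.
Clearing the new market: 12 - 5p = 2p + 3, so p = 9/7 ≈ 1.2857 and q = 39/7 ≈ 5.5714.
%Δq = (5.5714 − 7) / 7 × 100 = -20.41%.

-20.41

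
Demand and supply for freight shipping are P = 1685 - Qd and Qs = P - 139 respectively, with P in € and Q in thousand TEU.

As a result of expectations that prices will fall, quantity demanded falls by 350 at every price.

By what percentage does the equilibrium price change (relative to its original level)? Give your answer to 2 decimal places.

-19.19

Before the shock: 1685 - P = P - 139 ⇒ 1824 = 2P ⇒ P = 912, Q = 773.
After the shift, demand is Qd = 1335 - P and supply is Qs = P - 139.
Equate the new curves: 1335 - P = P - 139, giving 1474 = 2P, P = 737, Q = 598.
%ΔP = (737 − 912) / 912 × 100 = -19.19%.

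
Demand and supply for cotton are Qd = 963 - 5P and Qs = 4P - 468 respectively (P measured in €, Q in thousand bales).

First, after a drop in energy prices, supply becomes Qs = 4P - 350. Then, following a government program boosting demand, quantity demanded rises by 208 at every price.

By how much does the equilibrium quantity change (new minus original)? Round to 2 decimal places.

+158.00

Solve the original market: 963 - 5P = 4P - 468, hence P = 159 and Q = 168.
After the shift, demand is Qd = 1171 - 5P and supply is Qs = 4P - 350.
Clearing the new market: 1171 - 5P = 4P - 350, so P = 169 and Q = 326.
ΔQ = 326 − 168 = +158.00.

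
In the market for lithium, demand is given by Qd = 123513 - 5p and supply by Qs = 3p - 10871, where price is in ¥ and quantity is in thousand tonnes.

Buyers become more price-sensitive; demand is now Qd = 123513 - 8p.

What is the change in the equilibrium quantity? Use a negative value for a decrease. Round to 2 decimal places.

Before the shock: 123513 - 5p = 3p - 10871 ⇒ 134384 = 8p ⇒ p = 16798, Q = 39523.
The new curves are Qd = 123513 - 8p (demand) and Qs = 3p - 10871 (supply).
New equilibrium: 123513 - 8p = 3p - 10871 ⇒ 134384 = 11p ⇒ p = 134384/11 ≈ 12216.7273, Q = 283571/11 ≈ 25779.1818.
ΔQ = 25779.1818 − 39523 = -13743.82.

-13743.82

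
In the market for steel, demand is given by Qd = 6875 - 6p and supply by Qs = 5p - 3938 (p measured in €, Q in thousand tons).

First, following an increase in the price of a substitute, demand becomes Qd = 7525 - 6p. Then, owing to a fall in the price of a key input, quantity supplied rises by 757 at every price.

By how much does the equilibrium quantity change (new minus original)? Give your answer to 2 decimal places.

Initially, 6875 - 6p = 5p - 3938, so 10813 = 11p and p = 983, Q = 977.
The new curves are Qd = 7525 - 6p (demand) and Qs = 5p - 3181 (supply).
Equate the new curves: 7525 - 6p = 5p - 3181, giving 10706 = 11p, p = 10706/11 ≈ 973.2727, Q = 18539/11 ≈ 1685.3636.
ΔQ = 1685.3636 − 977 = +708.36.

+708.36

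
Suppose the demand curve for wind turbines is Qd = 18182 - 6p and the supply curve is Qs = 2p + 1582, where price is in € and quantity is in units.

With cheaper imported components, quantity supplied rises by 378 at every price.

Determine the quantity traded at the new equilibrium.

6015.5

Original equilibrium: 18182 - 6p = 2p + 1582 gives 16600 = 8p, so p = 2075 and Q = 5732.
After the shift, demand is Qd = 18182 - 6p and supply is Qs = 2p + 1960.
Clearing the new market: 18182 - 6p = 2p + 1960, so p = 2027.75 and Q = 6015.5.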